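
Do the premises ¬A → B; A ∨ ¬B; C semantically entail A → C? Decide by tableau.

Initial set: {(¬A → B); (A ∨ ¬B); C; ¬(A → C)}.
¬(A → C): α-rule — add A, ¬C.
× closes — contains both C and ¬C.
All 1 branch closes.
Every branch closed, so the premises entail the conclusion.

Yes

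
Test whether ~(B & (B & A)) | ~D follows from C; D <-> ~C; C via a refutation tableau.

Initial set: {C; (D <-> ~C); C; ~(~(B & (B & A)) | ~D)}.
~(~(B & (B & A)) | ~D): α-rule — add ~~(B & (B & A)), ~~D.
~~(B & (B & A)): α-rule — add B, (B & A).
(B & A): α-rule — add B, A.
(D <-> ~C): β-rule — branch into D, ~C  //  ~D, ~~C.
  branch 1 (add D, ~C):
    × closes — contains both C and ~C.
  branch 2 (add ~D, ~~C):
    × closes — contains both D and ~D.
All 2 branches close.
Every branch closed, so the premises entail the conclusion.

Yes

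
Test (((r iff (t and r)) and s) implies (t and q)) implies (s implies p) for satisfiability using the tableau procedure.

Satisfiable

Initial set: {((((r iff (t and r)) and s) implies (t and q)) implies (s implies p))}.
((((r iff (t and r)) and s) implies (t and q)) implies (s implies p)): β-rule — branch into not (((r iff (t and r)) and s) implies (t and q))  //  (s implies p).
  branch 1 (add not (((r iff (t and r)) and s) implies (t and q))):
    not (((r iff (t and r)) and s) implies (t and q)): α-rule — add ((r iff (t and r)) and s), not (t and q).
    ((r iff (t and r)) and s): α-rule — add (r iff (t and r)), s.
    not (t and q): β-rule — branch into not t  //  not q.
      branch 1.1 (add not t):
        (r iff (t and r)): β-rule — branch into r, (t and r)  //  not r, not (t and r).
          branch 1.1.1 (add r, (t and r)):
            (t and r): α-rule — add t, r.
            × closes — contains both t and not t.
          branch 1.1.2 (add not r, not (t and r)):
            not (t and r): β-rule — branch into not t  //  not r.
              branch 1.1.2.1 (add not t):
                ○ open, literals {r=F, s=T, t=F}.
              branch 1.1.2.2 (add not r):
                ○ open, literals {r=F, s=T, t=F}.
      branch 1.2 (add not q):
        (r iff (t and r)): β-rule — branch into r, (t and r)  //  not r, not (t and r).
          branch 1.2.1 (add r, (t and r)):
            (t and r): α-rule — add t, r.
            ○ open, literals {q=F, r=T, s=T, t=T}.
          branch 1.2.2 (add not r, not (t and r)):
            not (t and r): β-rule — branch into not t  //  not r.
              branch 1.2.2.1 (add not t):
                ○ open, literals {q=F, r=F, s=T, t=F}.
              branch 1.2.2.2 (add not r):
                ○ open, literals {q=F, r=F, s=T}.
  branch 2 (add (s implies p)):
    (s implies p): β-rule — branch into not s  //  p.
      branch 2.1 (add not s):
        ○ open, literals {s=F}.
      branch 2.2 (add p):
        ○ open, literals {p=T}.
1 branch closed, 7 open.
An open branch gives a satisfying assignment: r=F, s=T, t=F.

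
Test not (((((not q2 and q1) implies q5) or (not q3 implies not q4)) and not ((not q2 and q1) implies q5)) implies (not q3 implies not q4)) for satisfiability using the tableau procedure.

Unsatisfiable

Initial set: {not (((((not q2 and q1) implies q5) or (not q3 implies not q4)) and not ((not q2 and q1) implies q5)) implies (not q3 implies not q4))}.
not (((((not q2 and q1) implies q5) or (not q3 implies not q4)) and not ((not q2 and q1) implies q5)) implies (not q3 implies not q4)): α-rule — add ((((not q2 and q1) implies q5) or (not q3 implies not q4)) and not ((not q2 and q1) implies q5)), not (not q3 implies not q4).
((((not q2 and q1) implies q5) or (not q3 implies not q4)) and not ((not q2 and q1) implies q5)): α-rule — add (((not q2 and q1) implies q5) or (not q3 implies not q4)), not ((not q2 and q1) implies q5).
not (not q3 implies not q4): α-rule — add not q3, not not q4.
not ((not q2 and q1) implies q5): α-rule — add (not q2 and q1), not q5.
(not q2 and q1): α-rule — add not q2, q1.
(((not q2 and q1) implies q5) or (not q3 implies not q4)): β-rule — branch into ((not q2 and q1) implies q5)  //  (not q3 implies not q4).
  branch 1 (add ((not q2 and q1) implies q5)):
    ((not q2 and q1) implies q5): β-rule — branch into not (not q2 and q1)  //  q5.
      branch 1.1 (add not (not q2 and q1)):
        not (not q2 and q1): β-rule — branch into not not q2  //  not q1.
          branch 1.1.1 (add not not q2):
            × closes — contains both q2 and not q2.
          branch 1.1.2 (add not q1):
            × closes — contains both q1 and not q1.
      branch 1.2 (add q5):
        × closes — contains both q5 and not q5.
  branch 2 (add (not q3 implies not q4)):
    (not q3 implies not q4): β-rule — branch into not not q3  //  not q4.
      branch 2.1 (add not not q3):
        × closes — contains both q3 and not q3.
      branch 2.2 (add not q4):
        × closes — contains both q4 and not q4.
All 5 branches close.
Every branch closed; the formula is unsatisfiable.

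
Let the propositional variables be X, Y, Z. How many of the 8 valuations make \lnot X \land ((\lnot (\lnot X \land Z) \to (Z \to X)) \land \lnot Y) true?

2

Initial set: {(\lnot X \land ((\lnot (\lnot X \land Z) \to (Z \to X)) \land \lnot Y))}.
(\lnot X \land ((\lnot (\lnot X \land Z) \to (Z \to X)) \land \lnot Y)): α-rule — add \lnot X, ((\lnot (\lnot X \land Z) \to (Z \to X)) \land \lnot Y).
((\lnot (\lnot X \land Z) \to (Z \to X)) \land \lnot Y): α-rule — add (\lnot (\lnot X \land Z) \to (Z \to X)), \lnot Y.
(\lnot (\lnot X \land Z) \to (Z \to X)): β-rule — branch into \lnot \lnot (\lnot X \land Z)  //  (Z \to X).
  branch 1 (add \lnot \lnot (\lnot X \land Z)):
    \lnot \lnot (\lnot X \land Z): α-rule — add \lnot X, Z.
    ○ open, literals {X=F, Y=F, Z=T}.
  branch 2 (add (Z \to X)):
    (Z \to X): β-rule — branch into \lnot Z  //  X.
      branch 2.1 (add \lnot Z):
        ○ open, literals {X=F, Y=F, Z=F}.
      branch 2.2 (add X):
        × closes — contains both X and \lnot X.
1 branch closed, 2 open.
Each open branch fixes some atoms; the unmentioned ones are free. Counting distinct full assignments: branch {X=F, Y=F, Z=T} (none free) contributes 1 new; branch {X=F, Y=F, Z=F} (none free) contributes 1 new. Total: 2.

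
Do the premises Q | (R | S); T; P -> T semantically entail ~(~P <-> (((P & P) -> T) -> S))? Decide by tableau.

No

Initial set: {T (Q | (R | S)); T T; T (P -> T); F ~(~P <-> (((P & P) -> T) -> S))}.
T (Q | (R | S)): β-rule — branch into T Q  //  T (R | S).
  branch 1 (add T Q):
    T (P -> T): β-rule — branch into F P  //  T T.
      branch 1.1 (add F P):
        F ~(~P <-> (((P & P) -> T) -> S)): β-rule — branch into T ~P, T (((P & P) -> T) -> S)  //  F ~P, F (((P & P) -> T) -> S).
          branch 1.1.1 (add T ~P, T (((P & P) -> T) -> S)):
            T (((P & P) -> T) -> S): β-rule — branch into F ((P & P) -> T)  //  T S.
              branch 1.1.1.1 (add F ((P & P) -> T)):
                F ((P & P) -> T): α-rule — add T (P & P), F T.
                × closes — contains both T and ~T.
              branch 1.1.1.2 (add T S):
                ○ open, literals {P=F, Q=T, S=T, T=T}.
          branch 1.1.2 (add F ~P, F (((P & P) -> T) -> S)):
            × closes — contains both P and ~P.
      branch 1.2 (add T T):
        F ~(~P <-> (((P & P) -> T) -> S)): β-rule — branch into T ~P, T (((P & P) -> T) -> S)  //  F ~P, F (((P & P) -> T) -> S).
          branch 1.2.1 (add T ~P, T (((P & P) -> T) -> S)):
            T (((P & P) -> T) -> S): β-rule — branch into F ((P & P) -> T)  //  T S.
              branch 1.2.1.1 (add F ((P & P) -> T)):
                F ((P & P) -> T): α-rule — add T (P & P), F T.
                × closes — contains both T and ~T.
              branch 1.2.1.2 (add T S):
                ○ open, literals {P=F, Q=T, S=T, T=T}.
          branch 1.2.2 (add F ~P, F (((P & P) -> T) -> S)):
            F (((P & P) -> T) -> S): α-rule — add T ((P & P) -> T), F S.
            T ((P & P) -> T): β-rule — branch into F (P & P)  //  T T.
              branch 1.2.2.1 (add F (P & P)):
                F (P & P): β-rule — branch into F P  //  F P.
                  branch 1.2.2.1.1 (add F P):
                    × closes — contains both P and ~P.
                  branch 1.2.2.1.2 (add F P):
                    × closes — contains both P and ~P.
              branch 1.2.2.2 (add T T):
                ○ open, literals {P=T, Q=T, S=F, T=T}.
  branch 2 (add T (R | S)):
    T (P -> T): β-rule — branch into F P  //  T T.
      branch 2.1 (add F P):
        F ~(~P <-> (((P & P) -> T) -> S)): β-rule — branch into T ~P, T (((P & P) -> T) -> S)  //  F ~P, F (((P & P) -> T) -> S).
          branch 2.1.1 (add T ~P, T (((P & P) -> T) -> S)):
            T (R | S): β-rule — branch into T R  //  T S.
              branch 2.1.1.1 (add T R):
                T (((P & P) -> T) -> S): β-rule — branch into F ((P & P) -> T)  //  T S.
                  branch 2.1.1.1.1 (add F ((P & P) -> T)):
                    F ((P & P) -> T): α-rule — add T (P & P), F T.
                    × closes — contains both T and ~T.
                  branch 2.1.1.1.2 (add T S):
                    ○ open, literals {P=F, R=T, S=T, T=T}.
              branch 2.1.1.2 (add T S):
                T (((P & P) -> T) -> S): β-rule — branch into F ((P & P) -> T)  //  T S.
                  branch 2.1.1.2.1 (add F ((P & P) -> T)):
                    F ((P & P) -> T): α-rule — add T (P & P), F T.
                    × closes — contains both T and ~T.
                  branch 2.1.1.2.2 (add T S):
                    ○ open, literals {P=F, S=T, T=T}.
          branch 2.1.2 (add F ~P, F (((P & P) -> T) -> S)):
            × closes — contains both P and ~P.
      branch 2.2 (add T T):
        F ~(~P <-> (((P & P) -> T) -> S)): β-rule — branch into T ~P, T (((P & P) -> T) -> S)  //  F ~P, F (((P & P) -> T) -> S).
          branch 2.2.1 (add T ~P, T (((P & P) -> T) -> S)):
            T (R | S): β-rule — branch into T R  //  T S.
              branch 2.2.1.1 (add T R):
                T (((P & P) -> T) -> S): β-rule — branch into F ((P & P) -> T)  //  T S.
                  branch 2.2.1.1.1 (add F ((P & P) -> T)):
                    F ((P & P) -> T): α-rule — add T (P & P), F T.
                    × closes — contains both T and ~T.
                  branch 2.2.1.1.2 (add T S):
                    ○ open, literals {P=F, R=T, S=T, T=T}.
              branch 2.2.1.2 (add T S):
                T (((P & P) -> T) -> S): β-rule — branch into F ((P & P) -> T)  //  T S.
                  branch 2.2.1.2.1 (add F ((P & P) -> T)):
                    F ((P & P) -> T): α-rule — add T (P & P), F T.
                    × closes — contains both T and ~T.
                  branch 2.2.1.2.2 (add T S):
                    ○ open, literals {P=F, S=T, T=T}.
          branch 2.2.2 (add F ~P, F (((P & P) -> T) -> S)):
            F (((P & P) -> T) -> S): α-rule — add T ((P & P) -> T), F S.
            T (R | S): β-rule — branch into T R  //  T S.
              branch 2.2.2.1 (add T R):
                T ((P & P) -> T): β-rule — branch into F (P & P)  //  T T.
                  branch 2.2.2.1.1 (add F (P & P)):
                    F (P & P): β-rule — branch into F P  //  F P.
                      branch 2.2.2.1.1.1 (add F P):
                        × closes — contains both P and ~P.
                      branch 2.2.2.1.1.2 (add F P):
                        × closes — contains both P and ~P.
                  branch 2.2.2.1.2 (add T T):
                    ○ open, literals {P=T, R=T, S=F, T=T}.
              branch 2.2.2.2 (add T S):
                × closes — contains both S and ~S.
13 branches closed, 8 open.
An open branch gives a countermodel: P=F, Q=T, S=T, T=T (unmentioned atoms arbitrary); the premises hold there but the conclusion fails.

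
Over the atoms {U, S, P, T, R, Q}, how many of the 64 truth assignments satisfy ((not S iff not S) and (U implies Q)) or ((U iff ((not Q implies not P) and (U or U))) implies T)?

60

Initial set: {(((not S iff not S) and (U implies Q)) or ((U iff ((not Q implies not P) and (U or U))) implies T))}.
(((not S iff not S) and (U implies Q)) or ((U iff ((not Q implies not P) and (U or U))) implies T)): β-rule — branch into ((not S iff not S) and (U implies Q))  //  ((U iff ((not Q implies not P) and (U or U))) implies T).
  branch 1 (add ((not S iff not S) and (U implies Q))):
    ((not S iff not S) and (U implies Q)): α-rule — add (not S iff not S), (U implies Q).
    (not S iff not S): β-rule — branch into not S, not S  //  not not S, not not S.
      branch 1.1 (add not S, not S):
        (U implies Q): β-rule — branch into not U  //  Q.
          branch 1.1.1 (add not U):
            ○ open, literals {S=F, U=F}.
          branch 1.1.2 (add Q):
            ○ open, literals {Q=T, S=F}.
      branch 1.2 (add not not S, not not S):
        (U implies Q): β-rule — branch into not U  //  Q.
          branch 1.2.1 (add not U):
            ○ open, literals {S=T, U=F}.
          branch 1.2.2 (add Q):
            ○ open, literals {Q=T, S=T}.
  branch 2 (add ((U iff ((not Q implies not P) and (U or U))) implies T)):
    ((U iff ((not Q implies not P) and (U or U))) implies T): β-rule — branch into not (U iff ((not Q implies not P) and (U or U)))  //  T.
      branch 2.1 (add not (U iff ((not Q implies not P) and (U or U)))):
        not (U iff ((not Q implies not P) and (U or U))): β-rule — branch into U, not ((not Q implies not P) and (U or U))  //  not U, ((not Q implies not P) and (U or U)).
          branch 2.1.1 (add U, not ((not Q implies not P) and (U or U))):
            not ((not Q implies not P) and (U or U)): β-rule — branch into not (not Q implies not P)  //  not (U or U).
              branch 2.1.1.1 (add not (not Q implies not P)):
                not (not Q implies not P): α-rule — add not Q, not not P.
                ○ open, literals {P=T, Q=F, U=T}.
              branch 2.1.1.2 (add not (U or U)):
                not (U or U): α-rule — add not U, not U.
                × closes — contains both U and not U.
          branch 2.1.2 (add not U, ((not Q implies not P) and (U or U))):
            ((not Q implies not P) and (U or U)): α-rule — add (not Q implies not P), (U or U).
            (not Q implies not P): β-rule — branch into not not Q  //  not P.
              branch 2.1.2.1 (add not not Q):
                (U or U): β-rule — branch into U  //  U.
                  branch 2.1.2.1.1 (add U):
                    × closes — contains both U and not U.
                  branch 2.1.2.1.2 (add U):
                    × closes — contains both U and not U.
              branch 2.1.2.2 (add not P):
                (U or U): β-rule — branch into U  //  U.
                  branch 2.1.2.2.1 (add U):
                    × closes — contains both U and not U.
                  branch 2.1.2.2.2 (add U):
                    × closes — contains both U and not U.
      branch 2.2 (add T):
        ○ open, literals {T=T}.
5 branches closed, 6 open.
Each open branch fixes some atoms; the unmentioned ones are free. Counting distinct full assignments: branch {S=F, U=F} (P, T, R, Q) contributes 16 new; branch {Q=T, S=F} (U, P, T, R) contributes 8 new; branch {S=T, U=F} (P, T, R, Q) contributes 16 new; branch {Q=T, S=T} (U, P, T, R) contributes 8 new; branch {P=T, Q=F, U=T} (S, T, R) contributes 8 new; branch {T=T} (U, S, P, R, Q) contributes 4 new. Total: 60.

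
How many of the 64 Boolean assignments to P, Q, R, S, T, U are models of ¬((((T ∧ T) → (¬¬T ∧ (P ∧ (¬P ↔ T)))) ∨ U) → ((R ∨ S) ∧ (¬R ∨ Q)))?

Initial set: {¬((((T ∧ T) → (¬¬T ∧ (P ∧ (¬P ↔ T)))) ∨ U) → ((R ∨ S) ∧ (¬R ∨ Q)))}.
¬((((T ∧ T) → (¬¬T ∧ (P ∧ (¬P ↔ T)))) ∨ U) → ((R ∨ S) ∧ (¬R ∨ Q))): α-rule — add (((T ∧ T) → (¬¬T ∧ (P ∧ (¬P ↔ T)))) ∨ U), ¬((R ∨ S) ∧ (¬R ∨ Q)).
(((T ∧ T) → (¬¬T ∧ (P ∧ (¬P ↔ T)))) ∨ U): β-rule — branch into ((T ∧ T) → (¬¬T ∧ (P ∧ (¬P ↔ T))))  //  U.
  branch 1 (add ((T ∧ T) → (¬¬T ∧ (P ∧ (¬P ↔ T))))):
    ¬((R ∨ S) ∧ (¬R ∨ Q)): β-rule — branch into ¬(R ∨ S)  //  ¬(¬R ∨ Q).
      branch 1.1 (add ¬(R ∨ S)):
        ¬(R ∨ S): α-rule — add ¬R, ¬S.
        ((T ∧ T) → (¬¬T ∧ (P ∧ (¬P ↔ T)))): β-rule — branch into ¬(T ∧ T)  //  (¬¬T ∧ (P ∧ (¬P ↔ T))).
          branch 1.1.1 (add ¬(T ∧ T)):
            ¬(T ∧ T): β-rule — branch into ¬T  //  ¬T.
              branch 1.1.1.1 (add ¬T):
                ○ open, literals {R=0, S=0, T=0}.
              branch 1.1.1.2 (add ¬T):
                ○ open, literals {R=0, S=0, T=0}.
          branch 1.1.2 (add (¬¬T ∧ (P ∧ (¬P ↔ T)))):
            (¬¬T ∧ (P ∧ (¬P ↔ T))): α-rule — add ¬¬T, (P ∧ (¬P ↔ T)).
            ¬¬T: drop double negation, giving T.
            (P ∧ (¬P ↔ T)): α-rule — add P, (¬P ↔ T).
            (¬P ↔ T): β-rule — branch into ¬P, T  //  ¬¬P, ¬T.
              branch 1.1.2.1 (add ¬P, T):
                × closes — contains both P and ¬P.
              branch 1.1.2.2 (add ¬¬P, ¬T):
                × closes — contains both T and ¬T.
      branch 1.2 (add ¬(¬R ∨ Q)):
        ¬(¬R ∨ Q): α-rule — add ¬¬R, ¬Q.
        ((T ∧ T) → (¬¬T ∧ (P ∧ (¬P ↔ T)))): β-rule — branch into ¬(T ∧ T)  //  (¬¬T ∧ (P ∧ (¬P ↔ T))).
          branch 1.2.1 (add ¬(T ∧ T)):
            ¬(T ∧ T): β-rule — branch into ¬T  //  ¬T.
              branch 1.2.1.1 (add ¬T):
                ○ open, literals {Q=0, R=1, T=0}.
              branch 1.2.1.2 (add ¬T):
                ○ open, literals {Q=0, R=1, T=0}.
          branch 1.2.2 (add (¬¬T ∧ (P ∧ (¬P ↔ T)))):
            (¬¬T ∧ (P ∧ (¬P ↔ T))): α-rule — add ¬¬T, (P ∧ (¬P ↔ T)).
            ¬¬T: drop double negation, giving T.
            (P ∧ (¬P ↔ T)): α-rule — add P, (¬P ↔ T).
            (¬P ↔ T): β-rule — branch into ¬P, T  //  ¬¬P, ¬T.
              branch 1.2.2.1 (add ¬P, T):
                × closes — contains both P and ¬P.
              branch 1.2.2.2 (add ¬¬P, ¬T):
                × closes — contains both T and ¬T.
  branch 2 (add U):
    ¬((R ∨ S) ∧ (¬R ∨ Q)): β-rule — branch into ¬(R ∨ S)  //  ¬(¬R ∨ Q).
      branch 2.1 (add ¬(R ∨ S)):
        ¬(R ∨ S): α-rule — add ¬R, ¬S.
        ○ open, literals {R=0, S=0, U=1}.
      branch 2.2 (add ¬(¬R ∨ Q)):
        ¬(¬R ∨ Q): α-rule — add ¬¬R, ¬Q.
        ○ open, literals {Q=0, R=1, U=1}.
4 branches closed, 6 open.
Each open branch fixes some atoms; the unmentioned ones are free. Counting distinct full assignments: branch {R=0, S=0, T=0} (P, Q, U) contributes 8 new; branch {R=0, S=0, T=0} (P, Q, U) contributes 0 new; branch {Q=0, R=1, T=0} (P, S, U) contributes 8 new; branch {Q=0, R=1, T=0} (P, S, U) contributes 0 new; branch {R=0, S=0, U=1} (P, Q, T) contributes 4 new; branch {Q=0, R=1, U=1} (P, S, T) contributes 4 new. Total: 24.

24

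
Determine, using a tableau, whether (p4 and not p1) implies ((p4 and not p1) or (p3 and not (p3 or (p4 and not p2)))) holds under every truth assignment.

Assume the negation and expand:
Initial set: {not ((p4 and not p1) implies ((p4 and not p1) or (p3 and not (p3 or (p4 and not p2)))))}.
not ((p4 and not p1) implies ((p4 and not p1) or (p3 and not (p3 or (p4 and not p2))))): α-rule — add (p4 and not p1), not ((p4 and not p1) or (p3 and not (p3 or (p4 and not p2)))).
(p4 and not p1): α-rule — add p4, not p1.
not ((p4 and not p1) or (p3 and not (p3 or (p4 and not p2)))): α-rule — add not (p4 and not p1), not (p3 and not (p3 or (p4 and not p2))).
not (p4 and not p1): β-rule — branch into not p4  //  not not p1.
  branch 1 (add not p4):
    × closes — contains both p4 and not p4.
  branch 2 (add not not p1):
    × closes — contains both p1 and not p1.
All 2 branches close.
Every branch closed, so the negation is unsatisfiable and the formula is valid.

Valid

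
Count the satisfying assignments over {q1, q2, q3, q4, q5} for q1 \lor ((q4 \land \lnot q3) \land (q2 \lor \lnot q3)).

20

Initial set: {(q1 \lor ((q4 \land \lnot q3) \land (q2 \lor \lnot q3)))}.
(q1 \lor ((q4 \land \lnot q3) \land (q2 \lor \lnot q3))): β-rule — branch into q1  //  ((q4 \land \lnot q3) \land (q2 \lor \lnot q3)).
  branch 1 (add q1):
    ○ open, literals {q1=T}.
  branch 2 (add ((q4 \land \lnot q3) \land (q2 \lor \lnot q3))):
    ((q4 \land \lnot q3) \land (q2 \lor \lnot q3)): α-rule — add (q4 \land \lnot q3), (q2 \lor \lnot q3).
    (q4 \land \lnot q3): α-rule — add q4, \lnot q3.
    (q2 \lor \lnot q3): β-rule — branch into q2  //  \lnot q3.
      branch 2.1 (add q2):
        ○ open, literals {q2=T, q3=F, q4=T}.
      branch 2.2 (add \lnot q3):
        ○ open, literals {q3=F, q4=T}.
0 branches closed, 3 open.
Each open branch fixes some atoms; the unmentioned ones are free. Counting distinct full assignments: branch {q1=T} (q2, q3, q4, q5) contributes 16 new; branch {q2=T, q3=F, q4=T} (q1, q5) contributes 2 new; branch {q3=F, q4=T} (q1, q2, q5) contributes 2 new. Total: 20.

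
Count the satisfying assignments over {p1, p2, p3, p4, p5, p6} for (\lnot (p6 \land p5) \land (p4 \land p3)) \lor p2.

38

Initial set: {T ((\lnot (p6 \land p5) \land (p4 \land p3)) \lor p2)}.
T ((\lnot (p6 \land p5) \land (p4 \land p3)) \lor p2): β-rule — branch into T (\lnot (p6 \land p5) \land (p4 \land p3))  //  T p2.
  branch 1 (add T (\lnot (p6 \land p5) \land (p4 \land p3))):
    T (\lnot (p6 \land p5) \land (p4 \land p3)): α-rule — add T \lnot (p6 \land p5), T (p4 \land p3).
    T (p4 \land p3): α-rule — add T p4, T p3.
    T \lnot (p6 \land p5): β-rule — branch into F p6  //  F p5.
      branch 1.1 (add F p6):
        ○ open, literals {p3=1, p4=1, p6=0}.
      branch 1.2 (add F p5):
        ○ open, literals {p3=1, p4=1, p5=0}.
  branch 2 (add T p2):
    ○ open, literals {p2=1}.
0 branches closed, 3 open.
Each open branch fixes some atoms; the unmentioned ones are free. Counting distinct full assignments: branch {p3=1, p4=1, p6=0} (p1, p2, p5) contributes 8 new; branch {p3=1, p4=1, p5=0} (p1, p2, p6) contributes 4 new; branch {p2=1} (p1, p3, p4, p5, p6) contributes 26 new. Total: 38.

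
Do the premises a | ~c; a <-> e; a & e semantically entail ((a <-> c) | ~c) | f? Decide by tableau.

Yes

Initial set: {T (a | ~c); T (a <-> e); T (a & e); F (((a <-> c) | ~c) | f)}.
T (a & e): α-rule — add T a, T e.
F (((a <-> c) | ~c) | f): α-rule — add F ((a <-> c) | ~c), F f.
F ((a <-> c) | ~c): α-rule — add F (a <-> c), F ~c.
T (a | ~c): β-rule — branch into T a  //  T ~c.
  branch 1 (add T a):
    T (a <-> e): β-rule — branch into T a, T e  //  F a, F e.
      branch 1.1 (add T a, T e):
        F (a <-> c): β-rule — branch into T a, F c  //  F a, T c.
          branch 1.1.1 (add T a, F c):
            × closes — contains both c and ~c.
          branch 1.1.2 (add F a, T c):
            × closes — contains both a and ~a.
      branch 1.2 (add F a, F e):
        × closes — contains both a and ~a.
  branch 2 (add T ~c):
    × closes — contains both c and ~c.
All 4 branches close.
Every branch closed, so the premises entail the conclusion.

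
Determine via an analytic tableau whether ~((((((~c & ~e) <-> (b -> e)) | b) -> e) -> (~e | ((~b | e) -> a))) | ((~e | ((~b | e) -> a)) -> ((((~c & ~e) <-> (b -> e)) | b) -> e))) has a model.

Unsatisfiable

Initial set: {~((((((~c & ~e) <-> (b -> e)) | b) -> e) -> (~e | ((~b | e) -> a))) | ((~e | ((~b | e) -> a)) -> ((((~c & ~e) <-> (b -> e)) | b) -> e)))}.
~((((((~c & ~e) <-> (b -> e)) | b) -> e) -> (~e | ((~b | e) -> a))) | ((~e | ((~b | e) -> a)) -> ((((~c & ~e) <-> (b -> e)) | b) -> e))): α-rule — add ~(((((~c & ~e) <-> (b -> e)) | b) -> e) -> (~e | ((~b | e) -> a))), ~((~e | ((~b | e) -> a)) -> ((((~c & ~e) <-> (b -> e)) | b) -> e)).
~(((((~c & ~e) <-> (b -> e)) | b) -> e) -> (~e | ((~b | e) -> a))): α-rule — add ((((~c & ~e) <-> (b -> e)) | b) -> e), ~(~e | ((~b | e) -> a)).
~((~e | ((~b | e) -> a)) -> ((((~c & ~e) <-> (b -> e)) | b) -> e)): α-rule — add (~e | ((~b | e) -> a)), ~((((~c & ~e) <-> (b -> e)) | b) -> e).
~(~e | ((~b | e) -> a)): α-rule — add ~~e, ~((~b | e) -> a).
~((((~c & ~e) <-> (b -> e)) | b) -> e): α-rule — add (((~c & ~e) <-> (b -> e)) | b), ~e.
× closes — contains both e and ~e.
All 1 branch closes.
Every branch closed; the formula is unsatisfiable.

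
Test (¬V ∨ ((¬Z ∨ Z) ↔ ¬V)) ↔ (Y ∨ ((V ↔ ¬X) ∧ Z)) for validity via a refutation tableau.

Not valid

Assume the negation and expand:
Initial set: {¬((¬V ∨ ((¬Z ∨ Z) ↔ ¬V)) ↔ (Y ∨ ((V ↔ ¬X) ∧ Z)))}.
¬((¬V ∨ ((¬Z ∨ Z) ↔ ¬V)) ↔ (Y ∨ ((V ↔ ¬X) ∧ Z))): β-rule — branch into (¬V ∨ ((¬Z ∨ Z) ↔ ¬V)), ¬(Y ∨ ((V ↔ ¬X) ∧ Z))  //  ¬(¬V ∨ ((¬Z ∨ Z) ↔ ¬V)), (Y ∨ ((V ↔ ¬X) ∧ Z)).
  branch 1 (add (¬V ∨ ((¬Z ∨ Z) ↔ ¬V)), ¬(Y ∨ ((V ↔ ¬X) ∧ Z))):
    ¬(Y ∨ ((V ↔ ¬X) ∧ Z)): α-rule — add ¬Y, ¬((V ↔ ¬X) ∧ Z).
    (¬V ∨ ((¬Z ∨ Z) ↔ ¬V)): β-rule — branch into ¬V  //  ((¬Z ∨ Z) ↔ ¬V).
      branch 1.1 (add ¬V):
        ¬((V ↔ ¬X) ∧ Z): β-rule — branch into ¬(V ↔ ¬X)  //  ¬Z.
          branch 1.1.1 (add ¬(V ↔ ¬X)):
            ¬(V ↔ ¬X): β-rule — branch into V, ¬¬X  //  ¬V, ¬X.
              branch 1.1.1.1 (add V, ¬¬X):
                × closes — contains both V and ¬V.
              branch 1.1.1.2 (add ¬V, ¬X):
                ○ open, literals {V=false, X=false, Y=false}.
          branch 1.1.2 (add ¬Z):
            ○ open, literals {V=false, Y=false, Z=false}.
      branch 1.2 (add ((¬Z ∨ Z) ↔ ¬V)):
        ¬((V ↔ ¬X) ∧ Z): β-rule — branch into ¬(V ↔ ¬X)  //  ¬Z.
          branch 1.2.1 (add ¬(V ↔ ¬X)):
            ((¬Z ∨ Z) ↔ ¬V): β-rule — branch into (¬Z ∨ Z), ¬V  //  ¬(¬Z ∨ Z), ¬¬V.
              branch 1.2.1.1 (add (¬Z ∨ Z), ¬V):
                ¬(V ↔ ¬X): β-rule — branch into V, ¬¬X  //  ¬V, ¬X.
                  branch 1.2.1.1.1 (add V, ¬¬X):
                    × closes — contains both V and ¬V.
                  branch 1.2.1.1.2 (add ¬V, ¬X):
                    (¬Z ∨ Z): β-rule — branch into ¬Z  //  Z.
                      branch 1.2.1.1.2.1 (add ¬Z):
                        ○ open, literals {V=false, X=false, Y=false, Z=false}.
                      branch 1.2.1.1.2.2 (add Z):
                        ○ open, literals {V=false, X=false, Y=false, Z=true}.
              branch 1.2.1.2 (add ¬(¬Z ∨ Z), ¬¬V):
                ¬(¬Z ∨ Z): α-rule — add ¬¬Z, ¬Z.
                × closes — contains both Z and ¬Z.
          branch 1.2.2 (add ¬Z):
            ((¬Z ∨ Z) ↔ ¬V): β-rule — branch into (¬Z ∨ Z), ¬V  //  ¬(¬Z ∨ Z), ¬¬V.
              branch 1.2.2.1 (add (¬Z ∨ Z), ¬V):
                (¬Z ∨ Z): β-rule — branch into ¬Z  //  Z.
                  branch 1.2.2.1.1 (add ¬Z):
                    ○ open, literals {V=false, Y=false, Z=false}.
                  branch 1.2.2.1.2 (add Z):
                    × closes — contains both Z and ¬Z.
              branch 1.2.2.2 (add ¬(¬Z ∨ Z), ¬¬V):
                ¬(¬Z ∨ Z): α-rule — add ¬¬Z, ¬Z.
                × closes — contains both Z and ¬Z.
  branch 2 (add ¬(¬V ∨ ((¬Z ∨ Z) ↔ ¬V)), (Y ∨ ((V ↔ ¬X) ∧ Z))):
    ¬(¬V ∨ ((¬Z ∨ Z) ↔ ¬V)): α-rule — add ¬¬V, ¬((¬Z ∨ Z) ↔ ¬V).
    (Y ∨ ((V ↔ ¬X) ∧ Z)): β-rule — branch into Y  //  ((V ↔ ¬X) ∧ Z).
      branch 2.1 (add Y):
        ¬((¬Z ∨ Z) ↔ ¬V): β-rule — branch into (¬Z ∨ Z), ¬¬V  //  ¬(¬Z ∨ Z), ¬V.
          branch 2.1.1 (add (¬Z ∨ Z), ¬¬V):
            (¬Z ∨ Z): β-rule — branch into ¬Z  //  Z.
              branch 2.1.1.1 (add ¬Z):
                ○ open, literals {V=true, Y=true, Z=false}.
              branch 2.1.1.2 (add Z):
                ○ open, literals {V=true, Y=true, Z=true}.
          branch 2.1.2 (add ¬(¬Z ∨ Z), ¬V):
            × closes — contains both V and ¬V.
      branch 2.2 (add ((V ↔ ¬X) ∧ Z)):
        ((V ↔ ¬X) ∧ Z): α-rule — add (V ↔ ¬X), Z.
        ¬((¬Z ∨ Z) ↔ ¬V): β-rule — branch into (¬Z ∨ Z), ¬¬V  //  ¬(¬Z ∨ Z), ¬V.
          branch 2.2.1 (add (¬Z ∨ Z), ¬¬V):
            (V ↔ ¬X): β-rule — branch into V, ¬X  //  ¬V, ¬¬X.
              branch 2.2.1.1 (add V, ¬X):
                (¬Z ∨ Z): β-rule — branch into ¬Z  //  Z.
                  branch 2.2.1.1.1 (add ¬Z):
                    × closes — contains both Z and ¬Z.
                  branch 2.2.1.1.2 (add Z):
                    ○ open, literals {V=true, X=false, Z=true}.
              branch 2.2.1.2 (add ¬V, ¬¬X):
                × closes — contains both V and ¬V.
          branch 2.2.2 (add ¬(¬Z ∨ Z), ¬V):
            × closes — contains both V and ¬V.
9 branches closed, 8 open.
An open branch gives a countermodel: V=false, X=false, Y=false (unmentioned atoms arbitrary); under it the original formula is false.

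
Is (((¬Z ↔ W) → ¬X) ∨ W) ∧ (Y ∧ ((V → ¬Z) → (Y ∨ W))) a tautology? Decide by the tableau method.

Assume the negation and expand:
Initial set: {¬((((¬Z ↔ W) → ¬X) ∨ W) ∧ (Y ∧ ((V → ¬Z) → (Y ∨ W))))}.
¬((((¬Z ↔ W) → ¬X) ∨ W) ∧ (Y ∧ ((V → ¬Z) → (Y ∨ W)))): β-rule — branch into ¬(((¬Z ↔ W) → ¬X) ∨ W)  //  ¬(Y ∧ ((V → ¬Z) → (Y ∨ W))).
  branch 1 (add ¬(((¬Z ↔ W) → ¬X) ∨ W)):
    ¬(((¬Z ↔ W) → ¬X) ∨ W): α-rule — add ¬((¬Z ↔ W) → ¬X), ¬W.
    ¬((¬Z ↔ W) → ¬X): α-rule — add (¬Z ↔ W), ¬¬X.
    (¬Z ↔ W): β-rule — branch into ¬Z, W  //  ¬¬Z, ¬W.
      branch 1.1 (add ¬Z, W):
        × closes — contains both W and ¬W.
      branch 1.2 (add ¬¬Z, ¬W):
        ○ open, literals {W=false, X=true, Z=true}.
  branch 2 (add ¬(Y ∧ ((V → ¬Z) → (Y ∨ W)))):
    ¬(Y ∧ ((V → ¬Z) → (Y ∨ W))): β-rule — branch into ¬Y  //  ¬((V → ¬Z) → (Y ∨ W)).
      branch 2.1 (add ¬Y):
        ○ open, literals {Y=false}.
      branch 2.2 (add ¬((V → ¬Z) → (Y ∨ W))):
        ¬((V → ¬Z) → (Y ∨ W)): α-rule — add (V → ¬Z), ¬(Y ∨ W).
        ¬(Y ∨ W): α-rule — add ¬Y, ¬W.
        (V → ¬Z): β-rule — branch into ¬V  //  ¬Z.
          branch 2.2.1 (add ¬V):
            ○ open, literals {V=false, W=false, Y=false}.
          branch 2.2.2 (add ¬Z):
            ○ open, literals {W=false, Y=false, Z=false}.
1 branch closed, 4 open.
An open branch gives a countermodel: W=false, X=true, Z=true (unmentioned atoms arbitrary); under it the original formula is false.

Not valid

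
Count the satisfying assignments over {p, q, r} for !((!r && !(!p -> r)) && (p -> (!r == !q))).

6

Initial set: {!((!r && !(!p -> r)) && (p -> (!r == !q)))}.
!((!r && !(!p -> r)) && (p -> (!r == !q))): β-rule — branch into !(!r && !(!p -> r))  //  !(p -> (!r == !q)).
  branch 1 (add !(!r && !(!p -> r))):
    !(!r && !(!p -> r)): β-rule — branch into !!r  //  !!(!p -> r).
      branch 1.1 (add !!r):
        ○ open, literals {r=1}.
      branch 1.2 (add !!(!p -> r)):
        !!(!p -> r): β-rule — branch into !!p  //  r.
          branch 1.2.1 (add !!p):
            ○ open, literals {p=1}.
          branch 1.2.2 (add r):
            ○ open, literals {r=1}.
  branch 2 (add !(p -> (!r == !q))):
    !(p -> (!r == !q)): α-rule — add p, !(!r == !q).
    !(!r == !q): β-rule — branch into !r, !!q  //  !!r, !q.
      branch 2.1 (add !r, !!q):
        ○ open, literals {p=1, q=1, r=0}.
      branch 2.2 (add !!r, !q):
        ○ open, literals {p=1, q=0, r=1}.
0 branches closed, 5 open.
Each open branch fixes some atoms; the unmentioned ones are free. Counting distinct full assignments: branch {r=1} (p, q) contributes 4 new; branch {p=1} (q, r) contributes 2 new; branch {r=1} (p, q) contributes 0 new; branch {p=1, q=1, r=0} (none free) contributes 0 new; branch {p=1, q=0, r=1} (none free) contributes 0 new. Total: 6.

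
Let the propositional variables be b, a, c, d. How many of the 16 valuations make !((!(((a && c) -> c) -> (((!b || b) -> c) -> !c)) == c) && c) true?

Initial set: {T !((!(((a && c) -> c) -> (((!b || b) -> c) -> !c)) == c) && c)}.
T !((!(((a && c) -> c) -> (((!b || b) -> c) -> !c)) == c) && c): β-rule — branch into F (!(((a && c) -> c) -> (((!b || b) -> c) -> !c)) == c)  //  F c.
  branch 1 (add F (!(((a && c) -> c) -> (((!b || b) -> c) -> !c)) == c)):
    F (!(((a && c) -> c) -> (((!b || b) -> c) -> !c)) == c): β-rule — branch into T !(((a && c) -> c) -> (((!b || b) -> c) -> !c)), F c  //  F !(((a && c) -> c) -> (((!b || b) -> c) -> !c)), T c.
      branch 1.1 (add T !(((a && c) -> c) -> (((!b || b) -> c) -> !c)), F c):
        T !(((a && c) -> c) -> (((!b || b) -> c) -> !c)): α-rule — add T ((a && c) -> c), F (((!b || b) -> c) -> !c).
        F (((!b || b) -> c) -> !c): α-rule — add T ((!b || b) -> c), F !c.
        × closes — contains both c and !c.
      branch 1.2 (add F !(((a && c) -> c) -> (((!b || b) -> c) -> !c)), T c):
        F !(((a && c) -> c) -> (((!b || b) -> c) -> !c)): β-rule — branch into F ((a && c) -> c)  //  T (((!b || b) -> c) -> !c).
          branch 1.2.1 (add F ((a && c) -> c)):
            F ((a && c) -> c): α-rule — add T (a && c), F c.
            × closes — contains both c and !c.
          branch 1.2.2 (add T (((!b || b) -> c) -> !c)):
            T (((!b || b) -> c) -> !c): β-rule — branch into F ((!b || b) -> c)  //  T !c.
              branch 1.2.2.1 (add F ((!b || b) -> c)):
                F ((!b || b) -> c): α-rule — add T (!b || b), F c.
                × closes — contains both c and !c.
              branch 1.2.2.2 (add T !c):
                × closes — contains both c and !c.
  branch 2 (add F c):
    ○ open, literals {c=0}.
4 branches closed, 1 open.
Each open branch fixes some atoms; the unmentioned ones are free. Counting distinct full assignments: branch {c=0} (b, a, d) contributes 8 new. Total: 8.

8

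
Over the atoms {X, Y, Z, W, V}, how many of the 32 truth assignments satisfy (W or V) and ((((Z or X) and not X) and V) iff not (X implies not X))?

8

Initial set: {((W or V) and ((((Z or X) and not X) and V) iff not (X implies not X)))}.
((W or V) and ((((Z or X) and not X) and V) iff not (X implies not X))): α-rule — add (W or V), ((((Z or X) and not X) and V) iff not (X implies not X)).
(W or V): β-rule — branch into W  //  V.
  branch 1 (add W):
    ((((Z or X) and not X) and V) iff not (X implies not X)): β-rule — branch into (((Z or X) and not X) and V), not (X implies not X)  //  not (((Z or X) and not X) and V), not not (X implies not X).
      branch 1.1 (add (((Z or X) and not X) and V), not (X implies not X)):
        (((Z or X) and not X) and V): α-rule — add ((Z or X) and not X), V.
        not (X implies not X): α-rule — add X, not not X.
        ((Z or X) and not X): α-rule — add (Z or X), not X.
        × closes — contains both X and not X.
      branch 1.2 (add not (((Z or X) and not X) and V), not not (X implies not X)):
        not (((Z or X) and not X) and V): β-rule — branch into not ((Z or X) and not X)  //  not V.
          branch 1.2.1 (add not ((Z or X) and not X)):
            not not (X implies not X): β-rule — branch into not X  //  not X.
              branch 1.2.1.1 (add not X):
                not ((Z or X) and not X): β-rule — branch into not (Z or X)  //  not not X.
                  branch 1.2.1.1.1 (add not (Z or X)):
                    not (Z or X): α-rule — add not Z, not X.
                    ○ open, literals {W=1, X=0, Z=0}.
                  branch 1.2.1.1.2 (add not not X):
                    × closes — contains both X and not X.
              branch 1.2.1.2 (add not X):
                not ((Z or X) and not X): β-rule — branch into not (Z or X)  //  not not X.
                  branch 1.2.1.2.1 (add not (Z or X)):
                    not (Z or X): α-rule — add not Z, not X.
                    ○ open, literals {W=1, X=0, Z=0}.
                  branch 1.2.1.2.2 (add not not X):
                    × closes — contains both X and not X.
          branch 1.2.2 (add not V):
            not not (X implies not X): β-rule — branch into not X  //  not X.
              branch 1.2.2.1 (add not X):
                ○ open, literals {V=0, W=1, X=0}.
              branch 1.2.2.2 (add not X):
                ○ open, literals {V=0, W=1, X=0}.
  branch 2 (add V):
    ((((Z or X) and not X) and V) iff not (X implies not X)): β-rule — branch into (((Z or X) and not X) and V), not (X implies not X)  //  not (((Z or X) and not X) and V), not not (X implies not X).
      branch 2.1 (add (((Z or X) and not X) and V), not (X implies not X)):
        (((Z or X) and not X) and V): α-rule — add ((Z or X) and not X), V.
        not (X implies not X): α-rule — add X, not not X.
        ((Z or X) and not X): α-rule — add (Z or X), not X.
        × closes — contains both X and not X.
      branch 2.2 (add not (((Z or X) and not X) and V), not not (X implies not X)):
        not (((Z or X) and not X) and V): β-rule — branch into not ((Z or X) and not X)  //  not V.
          branch 2.2.1 (add not ((Z or X) and not X)):
            not not (X implies not X): β-rule — branch into not X  //  not X.
              branch 2.2.1.1 (add not X):
                not ((Z or X) and not X): β-rule — branch into not (Z or X)  //  not not X.
                  branch 2.2.1.1.1 (add not (Z or X)):
                    not (Z or X): α-rule — add not Z, not X.
                    ○ open, literals {V=1, X=0, Z=0}.
                  branch 2.2.1.1.2 (add not not X):
                    × closes — contains both X and not X.
              branch 2.2.1.2 (add not X):
                not ((Z or X) and not X): β-rule — branch into not (Z or X)  //  not not X.
                  branch 2.2.1.2.1 (add not (Z or X)):
                    not (Z or X): α-rule — add not Z, not X.
                    ○ open, literals {V=1, X=0, Z=0}.
                  branch 2.2.1.2.2 (add not not X):
                    × closes — contains both X and not X.
          branch 2.2.2 (add not V):
            × closes — contains both V and not V.
7 branches closed, 6 open.
Each open branch fixes some atoms; the unmentioned ones are free. Counting distinct full assignments: branch {W=1, X=0, Z=0} (Y, V) contributes 4 new; branch {W=1, X=0, Z=0} (Y, V) contributes 0 new; branch {V=0, W=1, X=0} (Y, Z) contributes 2 new; branch {V=0, W=1, X=0} (Y, Z) contributes 0 new; branch {V=1, X=0, Z=0} (Y, W) contributes 2 new; branch {V=1, X=0, Z=0} (Y, W) contributes 0 new. Total: 8.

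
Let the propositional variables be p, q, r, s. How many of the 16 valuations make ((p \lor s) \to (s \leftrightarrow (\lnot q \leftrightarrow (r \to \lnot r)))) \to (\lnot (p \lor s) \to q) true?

14

Initial set: {(((p \lor s) \to (s \leftrightarrow (\lnot q \leftrightarrow (r \to \lnot r)))) \to (\lnot (p \lor s) \to q))}.
(((p \lor s) \to (s \leftrightarrow (\lnot q \leftrightarrow (r \to \lnot r)))) \to (\lnot (p \lor s) \to q)): β-rule — branch into \lnot ((p \lor s) \to (s \leftrightarrow (\lnot q \leftrightarrow (r \to \lnot r))))  //  (\lnot (p \lor s) \to q).
  branch 1 (add \lnot ((p \lor s) \to (s \leftrightarrow (\lnot q \leftrightarrow (r \to \lnot r))))):
    \lnot ((p \lor s) \to (s \leftrightarrow (\lnot q \leftrightarrow (r \to \lnot r)))): α-rule — add (p \lor s), \lnot (s \leftrightarrow (\lnot q \leftrightarrow (r \to \lnot r))).
    (p \lor s): β-rule — branch into p  //  s.
      branch 1.1 (add p):
        \lnot (s \leftrightarrow (\lnot q \leftrightarrow (r \to \lnot r))): β-rule — branch into s, \lnot (\lnot q \leftrightarrow (r \to \lnot r))  //  \lnot s, (\lnot q \leftrightarrow (r \to \lnot r)).
          branch 1.1.1 (add s, \lnot (\lnot q \leftrightarrow (r \to \lnot r))):
            \lnot (\lnot q \leftrightarrow (r \to \lnot r)): β-rule — branch into \lnot q, \lnot (r \to \lnot r)  //  \lnot \lnot q, (r \to \lnot r).
              branch 1.1.1.1 (add \lnot q, \lnot (r \to \lnot r)):
                \lnot (r \to \lnot r): α-rule — add r, \lnot \lnot r.
                ○ open, literals {p=1, q=0, r=1, s=1}.
              branch 1.1.1.2 (add \lnot \lnot q, (r \to \lnot r)):
                (r \to \lnot r): β-rule — branch into \lnot r  //  \lnot r.
                  branch 1.1.1.2.1 (add \lnot r):
                    ○ open, literals {p=1, q=1, r=0, s=1}.
                  branch 1.1.1.2.2 (add \lnot r):
                    ○ open, literals {p=1, q=1, r=0, s=1}.
          branch 1.1.2 (add \lnot s, (\lnot q \leftrightarrow (r \to \lnot r))):
            (\lnot q \leftrightarrow (r \to \lnot r)): β-rule — branch into \lnot q, (r \to \lnot r)  //  \lnot \lnot q, \lnot (r \to \lnot r).
              branch 1.1.2.1 (add \lnot q, (r \to \lnot r)):
                (r \to \lnot r): β-rule — branch into \lnot r  //  \lnot r.
                  branch 1.1.2.1.1 (add \lnot r):
                    ○ open, literals {p=1, q=0, r=0, s=0}.
                  branch 1.1.2.1.2 (add \lnot r):
                    ○ open, literals {p=1, q=0, r=0, s=0}.
              branch 1.1.2.2 (add \lnot \lnot q, \lnot (r \to \lnot r)):
                \lnot (r \to \lnot r): α-rule — add r, \lnot \lnot r.
                ○ open, literals {p=1, q=1, r=1, s=0}.
      branch 1.2 (add s):
        \lnot (s \leftrightarrow (\lnot q \leftrightarrow (r \to \lnot r))): β-rule — branch into s, \lnot (\lnot q \leftrightarrow (r \to \lnot r))  //  \lnot s, (\lnot q \leftrightarrow (r \to \lnot r)).
          branch 1.2.1 (add s, \lnot (\lnot q \leftrightarrow (r \to \lnot r))):
            \lnot (\lnot q \leftrightarrow (r \to \lnot r)): β-rule — branch into \lnot q, \lnot (r \to \lnot r)  //  \lnot \lnot q, (r \to \lnot r).
              branch 1.2.1.1 (add \lnot q, \lnot (r \to \lnot r)):
                \lnot (r \to \lnot r): α-rule — add r, \lnot \lnot r.
                ○ open, literals {q=0, r=1, s=1}.
              branch 1.2.1.2 (add \lnot \lnot q, (r \to \lnot r)):
                (r \to \lnot r): β-rule — branch into \lnot r  //  \lnot r.
                  branch 1.2.1.2.1 (add \lnot r):
                    ○ open, literals {q=1, r=0, s=1}.
                  branch 1.2.1.2.2 (add \lnot r):
                    ○ open, literals {q=1, r=0, s=1}.
          branch 1.2.2 (add \lnot s, (\lnot q \leftrightarrow (r \to \lnot r))):
            × closes — contains both s and \lnot s.
  branch 2 (add (\lnot (p \lor s) \to q)):
    (\lnot (p \lor s) \to q): β-rule — branch into \lnot \lnot (p \lor s)  //  q.
      branch 2.1 (add \lnot \lnot (p \lor s)):
        \lnot \lnot (p \lor s): β-rule — branch into p  //  s.
          branch 2.1.1 (add p):
            ○ open, literals {p=1}.
          branch 2.1.2 (add s):
            ○ open, literals {s=1}.
      branch 2.2 (add q):
        ○ open, literals {q=1}.
1 branch closed, 12 open.
Each open branch fixes some atoms; the unmentioned ones are free. Counting distinct full assignments: branch {p=1, q=0, r=1, s=1} (none free) contributes 1 new; branch {p=1, q=1, r=0, s=1} (none free) contributes 1 new; branch {p=1, q=1, r=0, s=1} (none free) contributes 0 new; branch {p=1, q=0, r=0, s=0} (none free) contributes 1 new; branch {p=1, q=0, r=0, s=0} (none free) contributes 0 new; branch {p=1, q=1, r=1, s=0} (none free) contributes 1 new; branch {q=0, r=1, s=1} (p) contributes 1 new; branch {q=1, r=0, s=1} (p) contributes 1 new; branch {q=1, r=0, s=1} (p) contributes 0 new; branch {p=1} (q, r, s) contributes 4 new; branch {s=1} (p, q, r) contributes 2 new; branch {q=1} (p, r, s) contributes 2 new. Total: 14.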